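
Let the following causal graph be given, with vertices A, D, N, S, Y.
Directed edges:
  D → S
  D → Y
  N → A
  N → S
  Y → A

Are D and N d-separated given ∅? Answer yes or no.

Yes — D ⊥ N | ∅.

Bayes-Ball from D | ∅ reaches {A,S,Y}.
N ∉ reach(D|∅) ⇒ D ⊥ N | ∅.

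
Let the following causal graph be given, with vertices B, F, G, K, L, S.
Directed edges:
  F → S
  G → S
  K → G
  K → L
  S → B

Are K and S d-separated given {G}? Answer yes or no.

Yes — K ⊥ S | {G}.

Bayes-Ball from K | {G} reaches {L}.
S ∉ reach(K|{G}) ⇒ K ⊥ S | {G}.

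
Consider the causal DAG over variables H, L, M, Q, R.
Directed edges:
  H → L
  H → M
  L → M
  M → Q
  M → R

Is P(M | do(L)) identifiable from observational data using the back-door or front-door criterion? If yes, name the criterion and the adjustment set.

desc(L)\{L}={M,Q,R}; candidates ⊆ {H}.
size 0: {}; under {} L still reaches {H,M,Q,R} ∋ M.
{H}: L⊥M given {H} in G with L→· removed — back-door holds.
P(M|do(L)) = Σ_{H} P(M|L,H)·P(H).

P(M|do(L)): backdoor, adjust for {H}.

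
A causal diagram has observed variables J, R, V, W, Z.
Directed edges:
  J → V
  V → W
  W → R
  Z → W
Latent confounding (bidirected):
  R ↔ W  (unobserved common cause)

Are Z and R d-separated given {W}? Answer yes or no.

No — Z and R are d-connected given {W}.

Bayes-Ball from Z | {W} reaches {J,R,V}.
R ∈ reach(Z|{W}) ⇒ Z ⊥̸ R | {W}.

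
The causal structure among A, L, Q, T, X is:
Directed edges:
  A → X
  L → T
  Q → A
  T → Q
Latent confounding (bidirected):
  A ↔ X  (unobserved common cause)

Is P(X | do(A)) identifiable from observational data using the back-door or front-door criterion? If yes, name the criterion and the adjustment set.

P(X|do(A)): not identifiable (no BD/FD set).

desc(A)\{A}={X}; candidates ⊆ {L,Q,T}.
A↔X: latent back-door arc(s) into A.
size 0: {}; under {} A still reaches {L,Q,T,X} ∋ X.
size 1: {L}, {Q}, {T}; under {L} A still reaches {Q,T,X} ∋ X.
size 2: {L,Q}, {L,T}, {Q,T}; under {L,Q} A still reaches {X} ∋ X.
A↔X cannot be blocked by any observed set — no back-door set.
No mediator lies on a directed A→…→X path.
Neither criterion identifies P(X|do(A)) in this graph.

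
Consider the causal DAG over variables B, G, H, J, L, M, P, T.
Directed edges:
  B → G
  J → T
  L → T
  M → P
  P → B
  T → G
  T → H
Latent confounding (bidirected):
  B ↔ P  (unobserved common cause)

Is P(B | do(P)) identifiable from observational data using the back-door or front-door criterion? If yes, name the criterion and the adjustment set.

desc(P)\{P}={B,G}; candidates ⊆ {H,J,L,M,T}.
P↔B: latent back-door arc(s) into P.
size 0: {}; under {} P still reaches {B,G,M} ∋ B.
size 1: {H}, {J}, {L} …(+2); under {H} P still reaches {B,G,M} ∋ B.
size 2: {H,J}, {H,L}, {H,M} …(+7); under {H,J} P still reaches {B,G,M} ∋ B.
P↔B cannot be blocked by any observed set — no back-door set.
No mediator lies on a directed P→…→B path.
Neither criterion identifies P(B|do(P)) in this graph.

P(B|do(P)): not identifiable (no BD/FD set).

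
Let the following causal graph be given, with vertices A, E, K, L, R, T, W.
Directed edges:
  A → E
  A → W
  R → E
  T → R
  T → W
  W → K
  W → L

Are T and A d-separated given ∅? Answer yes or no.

Yes — T ⊥ A | ∅.

Bayes-Ball from T | ∅ reaches {E,K,L,R,W}.
A ∉ reach(T|∅) ⇒ T ⊥ A | ∅.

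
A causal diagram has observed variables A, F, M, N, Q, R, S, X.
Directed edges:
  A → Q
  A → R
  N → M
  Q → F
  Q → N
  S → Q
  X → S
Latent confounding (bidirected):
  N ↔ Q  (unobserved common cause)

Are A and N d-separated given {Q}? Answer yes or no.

No — A and N are d-connected given {Q}.

Bayes-Ball from A | {Q} reaches {M,N,R,S,X}.
N ∈ reach(A|{Q}) ⇒ A ⊥̸ N | {Q}.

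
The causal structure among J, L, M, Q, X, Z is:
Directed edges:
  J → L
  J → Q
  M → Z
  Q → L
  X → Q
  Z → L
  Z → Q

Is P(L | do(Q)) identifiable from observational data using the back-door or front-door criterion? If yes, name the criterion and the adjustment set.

desc(Q)\{Q}={L}; candidates ⊆ {J,M,X,Z}.
size 0: {}; under {} Q still reaches {J,L,M,X,Z} ∋ L.
size 1: {J}, {M}, {X} …(+1); under {J} Q still reaches {L,M,X,Z} ∋ L.
{J,Z}: Q⊥L given {J,Z} in G with Q→· removed — back-door holds.
P(L|do(Q)) = Σ_{J,Z} P(L|Q,J,Z)·P(J,Z).

P(L|do(Q)): backdoor, adjust for {J, Z}.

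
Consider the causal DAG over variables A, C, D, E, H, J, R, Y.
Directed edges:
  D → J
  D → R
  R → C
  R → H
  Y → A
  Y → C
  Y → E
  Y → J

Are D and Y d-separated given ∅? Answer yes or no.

Yes — D ⊥ Y | ∅.

Bayes-Ball from D | ∅ reaches {C,H,J,R}.
Y ∉ reach(D|∅) ⇒ D ⊥ Y | ∅.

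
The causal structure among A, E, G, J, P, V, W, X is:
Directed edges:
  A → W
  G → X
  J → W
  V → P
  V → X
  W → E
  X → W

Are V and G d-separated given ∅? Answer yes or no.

Bayes-Ball from V | ∅ reaches {E,P,W,X}.
G ∉ reach(V|∅) ⇒ V ⊥ G | ∅.

Yes — V ⊥ G | ∅.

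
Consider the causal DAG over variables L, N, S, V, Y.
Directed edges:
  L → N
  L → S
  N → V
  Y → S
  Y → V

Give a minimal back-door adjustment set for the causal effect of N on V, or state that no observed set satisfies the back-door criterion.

desc(N)\{N}={V}; candidates ⊆ {L,S,Y}.
∅: N⊥V given ∅ in G with N→· removed — back-door holds.

N→V: minimal back-door set ∅.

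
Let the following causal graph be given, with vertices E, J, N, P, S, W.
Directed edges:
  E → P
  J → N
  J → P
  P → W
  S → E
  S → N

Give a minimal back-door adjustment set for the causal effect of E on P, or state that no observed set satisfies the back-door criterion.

desc(E)\{E}={P,W}; candidates ⊆ {J,N,S}.
∅: E⊥P given ∅ in G with E→· removed — back-door holds.

E→P: minimal back-door set ∅.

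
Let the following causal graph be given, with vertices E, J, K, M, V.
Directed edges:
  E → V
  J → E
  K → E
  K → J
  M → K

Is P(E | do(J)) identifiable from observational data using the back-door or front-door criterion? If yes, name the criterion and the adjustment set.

desc(J)\{J}={E,V}; candidates ⊆ {K,M}.
size 0: {}; under {} J still reaches {E,K,M,V} ∋ E.
{K}: J⊥E given {K} in G with J→· removed — back-door holds.
P(E|do(J)) = Σ_{K} P(E|J,K)·P(K).

P(E|do(J)): backdoor, adjust for {K}.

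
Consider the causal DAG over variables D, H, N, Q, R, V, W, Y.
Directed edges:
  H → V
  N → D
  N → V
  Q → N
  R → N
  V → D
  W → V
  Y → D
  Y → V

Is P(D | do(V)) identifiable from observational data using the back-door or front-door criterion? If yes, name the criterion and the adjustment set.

P(D|do(V)): backdoor, adjust for {N, Y}.

desc(V)\{V}={D}; candidates ⊆ {H,N,Q,R,W,Y}.
size 0: {}; under {} V still reaches {D,H,N,Q,R,W,Y} ∋ D.
size 1: {H}, {N}, {Q} …(+3); under {H} V still reaches {D,N,Q,R,W,Y} ∋ D.
{N,Y}: V⊥D given {N,Y} in G with V→· removed — back-door holds.
P(D|do(V)) = Σ_{N,Y} P(D|V,N,Y)·P(N,Y).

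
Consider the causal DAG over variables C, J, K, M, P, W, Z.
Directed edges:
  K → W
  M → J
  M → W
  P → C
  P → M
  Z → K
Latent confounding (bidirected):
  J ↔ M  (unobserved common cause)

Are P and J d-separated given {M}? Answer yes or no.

Bayes-Ball from P | {M} reaches {C,J}.
J ∈ reach(P|{M}) ⇒ P ⊥̸ J | {M}.

No — P and J are d-connected given {M}.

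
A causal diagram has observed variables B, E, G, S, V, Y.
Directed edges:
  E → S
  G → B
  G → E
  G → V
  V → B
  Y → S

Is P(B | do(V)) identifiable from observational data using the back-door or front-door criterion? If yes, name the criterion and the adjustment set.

desc(V)\{V}={B}; candidates ⊆ {E,G,S,Y}.
size 0: {}; under {} V still reaches {B,E,G,S} ∋ B.
{G}: V⊥B given {G} in G with V→· removed — back-door holds.
P(B|do(V)) = Σ_{G} P(B|V,G)·P(G).

P(B|do(V)): backdoor, adjust for {G}.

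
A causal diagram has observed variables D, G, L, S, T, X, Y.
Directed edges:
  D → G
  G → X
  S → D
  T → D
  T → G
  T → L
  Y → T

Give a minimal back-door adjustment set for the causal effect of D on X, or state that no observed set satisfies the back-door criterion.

D→X: minimal back-door set {T}.

desc(D)\{D}={G,X}; candidates ⊆ {L,S,T,Y}.
size 0: {}; under {} D still reaches {G,L,S,T,X,Y} ∋ X.
{T}: D⊥X given {T} in G with D→· removed — back-door holds.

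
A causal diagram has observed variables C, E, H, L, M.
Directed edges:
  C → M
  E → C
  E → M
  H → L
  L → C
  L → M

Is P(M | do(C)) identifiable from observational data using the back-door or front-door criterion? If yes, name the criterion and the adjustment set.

desc(C)\{C}={M}; candidates ⊆ {E,H,L}.
size 0: {}; under {} C still reaches {E,H,L,M} ∋ M.
size 1: {E}, {H}, {L}; under {E} C still reaches {H,L,M} ∋ M.
{E,L}: C⊥M given {E,L} in G with C→· removed — back-door holds.
P(M|do(C)) = Σ_{E,L} P(M|C,E,L)·P(E,L).

P(M|do(C)): backdoor, adjust for {E, L}.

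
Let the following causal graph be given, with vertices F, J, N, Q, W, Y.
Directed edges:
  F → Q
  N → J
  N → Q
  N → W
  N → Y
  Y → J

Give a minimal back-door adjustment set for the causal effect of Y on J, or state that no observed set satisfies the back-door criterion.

desc(Y)\{Y}={J}; candidates ⊆ {F,N,Q,W}.
size 0: {}; under {} Y still reaches {J,N,Q,W} ∋ J.
{N}: Y⊥J given {N} in G with Y→· removed — back-door holds.

Y→J: minimal back-door set {N}.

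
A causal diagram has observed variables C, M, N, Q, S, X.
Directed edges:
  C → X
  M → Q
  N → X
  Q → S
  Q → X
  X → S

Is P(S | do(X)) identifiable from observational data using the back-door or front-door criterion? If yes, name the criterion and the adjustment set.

P(S|do(X)): backdoor, adjust for {Q}.

desc(X)\{X}={S}; candidates ⊆ {C,M,N,Q}.
size 0: {}; under {} X still reaches {C,M,N,Q,S} ∋ S.
{Q}: X⊥S given {Q} in G with X→· removed — back-door holds.
P(S|do(X)) = Σ_{Q} P(S|X,Q)·P(Q).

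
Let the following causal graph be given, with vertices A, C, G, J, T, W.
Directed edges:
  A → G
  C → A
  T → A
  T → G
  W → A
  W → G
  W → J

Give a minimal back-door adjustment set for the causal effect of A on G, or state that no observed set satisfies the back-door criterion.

A→G: minimal back-door set {T, W}.

desc(A)\{A}={G}; candidates ⊆ {C,J,T,W}.
size 0: {}; under {} A still reaches {C,G,J,T,W} ∋ G.
size 1: {C}, {J}, {T} …(+1); under {C} A still reaches {G,J,T,W} ∋ G.
{T,W}: A⊥G given {T,W} in G with A→· removed — back-door holds.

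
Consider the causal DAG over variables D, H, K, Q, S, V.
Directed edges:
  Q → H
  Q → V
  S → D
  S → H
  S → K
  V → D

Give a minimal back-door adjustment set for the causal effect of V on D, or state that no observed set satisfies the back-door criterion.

V→D: minimal back-door set ∅.

desc(V)\{V}={D}; candidates ⊆ {H,K,Q,S}.
∅: V⊥D given ∅ in G with V→· removed — back-door holds.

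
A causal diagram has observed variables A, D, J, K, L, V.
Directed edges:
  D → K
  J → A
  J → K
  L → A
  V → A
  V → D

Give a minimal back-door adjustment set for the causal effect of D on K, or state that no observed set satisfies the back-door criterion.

D→K: minimal back-door set ∅.

desc(D)\{D}={K}; candidates ⊆ {A,J,L,V}.
∅: D⊥K given ∅ in G with D→· removed — back-door holds.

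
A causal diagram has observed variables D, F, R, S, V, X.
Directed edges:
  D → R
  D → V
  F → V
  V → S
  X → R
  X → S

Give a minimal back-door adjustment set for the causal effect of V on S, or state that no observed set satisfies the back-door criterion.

V→S: minimal back-door set ∅.

desc(V)\{V}={S}; candidates ⊆ {D,F,R,X}.
∅: V⊥S given ∅ in G with V→· removed — back-door holds.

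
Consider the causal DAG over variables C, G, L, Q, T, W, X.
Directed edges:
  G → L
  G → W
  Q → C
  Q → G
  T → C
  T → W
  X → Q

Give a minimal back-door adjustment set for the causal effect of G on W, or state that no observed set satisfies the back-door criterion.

desc(G)\{G}={L,W}; candidates ⊆ {C,Q,T,X}.
∅: G⊥W given ∅ in G with G→· removed — back-door holds.

G→W: minimal back-door set ∅.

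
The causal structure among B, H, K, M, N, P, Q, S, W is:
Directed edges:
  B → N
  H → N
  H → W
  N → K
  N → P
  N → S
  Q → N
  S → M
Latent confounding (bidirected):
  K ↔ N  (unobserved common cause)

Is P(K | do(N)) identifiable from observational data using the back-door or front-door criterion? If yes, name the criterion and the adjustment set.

desc(N)\{N}={K,M,P,S}; candidates ⊆ {B,H,Q,W}.
N↔K: latent back-door arc(s) into N.
size 0: {}; under {} N still reaches {B,H,K,Q,W} ∋ K.
size 1: {B}, {H}, {Q} …(+1); under {B} N still reaches {H,K,Q,W} ∋ K.
size 2: {B,H}, {B,Q}, {B,W} …(+3); under {B,H} N still reaches {K,Q} ∋ K.
N↔K cannot be blocked by any observed set — no back-door set.
No mediator lies on a directed N→…→K path.
Neither criterion identifies P(K|do(N)) in this graph.

P(K|do(N)): not identifiable (no BD/FD set).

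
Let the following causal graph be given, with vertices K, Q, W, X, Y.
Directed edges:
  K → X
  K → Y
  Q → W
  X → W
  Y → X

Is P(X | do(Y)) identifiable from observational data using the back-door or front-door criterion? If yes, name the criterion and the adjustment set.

desc(Y)\{Y}={W,X}; candidates ⊆ {K,Q}.
size 0: {}; under {} Y still reaches {K,W,X} ∋ X.
{K}: Y⊥X given {K} in G with Y→· removed — back-door holds.
P(X|do(Y)) = Σ_{K} P(X|Y,K)·P(K).

P(X|do(Y)): backdoor, adjust for {K}.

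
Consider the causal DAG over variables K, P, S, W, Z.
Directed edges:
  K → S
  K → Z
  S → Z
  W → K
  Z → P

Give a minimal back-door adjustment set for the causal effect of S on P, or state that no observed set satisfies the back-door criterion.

S→P: minimal back-door set {K}.

desc(S)\{S}={P,Z}; candidates ⊆ {K,W}.
size 0: {}; under {} S still reaches {K,P,W,Z} ∋ P.
{K}: S⊥P given {K} in G with S→· removed — back-door holds.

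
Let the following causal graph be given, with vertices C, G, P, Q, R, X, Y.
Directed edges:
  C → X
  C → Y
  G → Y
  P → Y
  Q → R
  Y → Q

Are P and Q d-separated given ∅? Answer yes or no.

No — P and Q are d-connected given ∅.

Bayes-Ball from P | ∅ reaches {Q,R,Y}.
Q ∈ reach(P|∅) ⇒ P ⊥̸ Q | ∅.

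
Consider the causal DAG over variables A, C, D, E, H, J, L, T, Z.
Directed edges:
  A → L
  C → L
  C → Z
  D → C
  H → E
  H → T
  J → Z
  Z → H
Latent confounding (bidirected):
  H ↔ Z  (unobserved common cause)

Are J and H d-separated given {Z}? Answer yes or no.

Bayes-Ball from J | {Z} reaches {C,D,E,H,L,T}.
H ∈ reach(J|{Z}) ⇒ J ⊥̸ H | {Z}.

No — J and H are d-connected given {Z}.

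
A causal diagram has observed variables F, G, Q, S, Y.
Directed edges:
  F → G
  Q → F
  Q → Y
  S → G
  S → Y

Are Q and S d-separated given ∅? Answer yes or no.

Yes — Q ⊥ S | ∅.

Bayes-Ball from Q | ∅ reaches {F,G,Y}.
S ∉ reach(Q|∅) ⇒ Q ⊥ S | ∅.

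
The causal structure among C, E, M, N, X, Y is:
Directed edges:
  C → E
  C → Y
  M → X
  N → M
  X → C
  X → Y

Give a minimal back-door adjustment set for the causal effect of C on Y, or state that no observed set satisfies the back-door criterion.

C→Y: minimal back-door set {X}.

desc(C)\{C}={E,Y}; candidates ⊆ {M,N,X}.
size 0: {}; under {} C still reaches {M,N,X,Y} ∋ Y.
{X}: C⊥Y given {X} in G with C→· removed — back-door holds.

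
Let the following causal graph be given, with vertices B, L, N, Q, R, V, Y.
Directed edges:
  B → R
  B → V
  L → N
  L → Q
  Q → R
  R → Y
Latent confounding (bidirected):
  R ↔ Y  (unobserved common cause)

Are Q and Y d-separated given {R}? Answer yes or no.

No — Q and Y are d-connected given {R}.

Bayes-Ball from Q | {R} reaches {B,L,N,V,Y}.
Y ∈ reach(Q|{R}) ⇒ Q ⊥̸ Y | {R}.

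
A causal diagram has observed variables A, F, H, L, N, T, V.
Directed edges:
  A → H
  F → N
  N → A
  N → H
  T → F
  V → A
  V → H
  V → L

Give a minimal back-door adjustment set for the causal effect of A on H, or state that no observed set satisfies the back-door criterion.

desc(A)\{A}={H}; candidates ⊆ {F,L,N,T,V}.
size 0: {}; under {} A still reaches {F,H,L,N,T,V} ∋ H.
size 1: {F}, {L}, {N} …(+2); under {F} A still reaches {H,L,N,V} ∋ H.
{N,V}: A⊥H given {N,V} in G with A→· removed — back-door holds.

A→H: minimal back-door set {N, V}.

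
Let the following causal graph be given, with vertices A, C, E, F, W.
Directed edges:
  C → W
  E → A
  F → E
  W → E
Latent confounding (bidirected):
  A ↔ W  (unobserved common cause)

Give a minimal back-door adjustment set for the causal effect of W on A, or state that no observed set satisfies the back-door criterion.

W→A: no observed back-door set.

desc(W)\{W}={A,E}; candidates ⊆ {C,F}.
W↔A: latent back-door arc(s) into W.
size 0: {}; under {} W still reaches {A,C} ∋ A.
size 1: {C}, {F}; under {C} W still reaches {A} ∋ A.
size 2: {C,F}; under {C,F} W still reaches {A} ∋ A.
W↔A cannot be blocked by any observed set — no back-door set.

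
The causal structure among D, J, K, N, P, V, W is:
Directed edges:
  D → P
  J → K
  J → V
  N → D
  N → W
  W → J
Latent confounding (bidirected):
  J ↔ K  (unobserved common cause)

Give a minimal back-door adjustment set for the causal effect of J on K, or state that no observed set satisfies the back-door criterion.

desc(J)\{J}={K,V}; candidates ⊆ {D,N,P,W}.
J↔K: latent back-door arc(s) into J.
size 0: {}; under {} J still reaches {D,K,N,P,W} ∋ K.
size 1: {D}, {N}, {P} …(+1); under {D} J still reaches {K,N,W} ∋ K.
size 2: {D,N}, {D,P}, {D,W} …(+3); under {D,N} J still reaches {K,W} ∋ K.
J↔K cannot be blocked by any observed set — no back-door set.

J→K: no observed back-door set.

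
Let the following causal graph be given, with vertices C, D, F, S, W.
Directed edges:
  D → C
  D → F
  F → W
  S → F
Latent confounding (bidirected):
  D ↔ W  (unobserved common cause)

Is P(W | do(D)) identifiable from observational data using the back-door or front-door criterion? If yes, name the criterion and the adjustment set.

desc(D)\{D}={C,F,W}; candidates ⊆ {S}.
D↔W: latent back-door arc(s) into D.
size 0: {}; under {} D still reaches {W} ∋ W.
size 1: {S}; under {S} D still reaches {W} ∋ W.
D↔W cannot be blocked by any observed set — no back-door set.
{F}: (i) intercepts every directed D→W path; (ii) no back-door D→{F}; (iii) {D} blocks every back-door {F}→W. Front-door holds.
P(W|do(D)) = Σ_{F} P(F|D) Σ_{D'} P(W|F,D')P(D').

P(W|do(D)): frontdoor, adjust for {F}.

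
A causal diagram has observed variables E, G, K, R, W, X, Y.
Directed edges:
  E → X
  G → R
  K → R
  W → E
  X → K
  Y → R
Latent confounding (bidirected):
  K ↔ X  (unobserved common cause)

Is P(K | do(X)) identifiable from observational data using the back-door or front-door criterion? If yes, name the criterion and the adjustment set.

P(K|do(X)): not identifiable (no BD/FD set).

desc(X)\{X}={K,R}; candidates ⊆ {E,G,W,Y}.
X↔K: latent back-door arc(s) into X.
size 0: {}; under {} X still reaches {E,K,R,W} ∋ K.
size 1: {E}, {G}, {W} …(+1); under {E} X still reaches {K,R} ∋ K.
size 2: {E,G}, {E,W}, {E,Y} …(+3); under {E,G} X still reaches {K,R} ∋ K.
X↔K cannot be blocked by any observed set — no back-door set.
No mediator lies on a directed X→…→K path.
Neither criterion identifies P(K|do(X)) in this graph.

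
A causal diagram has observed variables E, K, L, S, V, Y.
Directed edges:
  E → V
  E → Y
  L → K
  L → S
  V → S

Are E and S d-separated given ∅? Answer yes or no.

Bayes-Ball from E | ∅ reaches {S,V,Y}.
S ∈ reach(E|∅) ⇒ E ⊥̸ S | ∅.

No — E and S are d-connected given ∅.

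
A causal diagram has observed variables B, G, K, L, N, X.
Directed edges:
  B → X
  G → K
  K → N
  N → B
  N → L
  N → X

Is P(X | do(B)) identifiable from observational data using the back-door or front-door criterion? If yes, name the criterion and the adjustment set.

P(X|do(B)): backdoor, adjust for {N}.

desc(B)\{B}={X}; candidates ⊆ {G,K,L,N}.
size 0: {}; under {} B still reaches {G,K,L,N,X} ∋ X.
{N}: B⊥X given {N} in G with B→· removed — back-door holds.
P(X|do(B)) = Σ_{N} P(X|B,N)·P(N).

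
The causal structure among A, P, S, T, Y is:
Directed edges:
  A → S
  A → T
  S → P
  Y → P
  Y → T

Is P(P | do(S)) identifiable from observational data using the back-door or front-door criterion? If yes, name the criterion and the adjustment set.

desc(S)\{S}={P}; candidates ⊆ {A,T,Y}.
∅: S⊥P given ∅ in G with S→· removed — back-door holds.
P(P|do(S)) = P(P|S) — no adjustment needed.

P(P|do(S)): backdoor, adjust for ∅.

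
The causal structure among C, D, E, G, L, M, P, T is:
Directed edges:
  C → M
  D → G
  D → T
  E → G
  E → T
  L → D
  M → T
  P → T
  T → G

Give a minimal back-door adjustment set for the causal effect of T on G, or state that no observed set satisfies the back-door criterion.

desc(T)\{T}={G}; candidates ⊆ {C,D,E,L,M,P}.
size 0: {}; under {} T still reaches {C,D,E,G,L,M,P} ∋ G.
size 1: {C}, {D}, {E} …(+3); under {C} T still reaches {D,E,G,L,M,P} ∋ G.
{D,E}: T⊥G given {D,E} in G with T→· removed — back-door holds.

T→G: minimal back-door set {D, E}.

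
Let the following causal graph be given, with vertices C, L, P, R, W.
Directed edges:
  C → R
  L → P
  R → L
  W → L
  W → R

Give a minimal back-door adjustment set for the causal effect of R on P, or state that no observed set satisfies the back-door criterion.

R→P: minimal back-door set {W}.

desc(R)\{R}={L,P}; candidates ⊆ {C,W}.
size 0: {}; under {} R still reaches {C,L,P,W} ∋ P.
{W}: R⊥P given {W} in G with R→· removed — back-door holds.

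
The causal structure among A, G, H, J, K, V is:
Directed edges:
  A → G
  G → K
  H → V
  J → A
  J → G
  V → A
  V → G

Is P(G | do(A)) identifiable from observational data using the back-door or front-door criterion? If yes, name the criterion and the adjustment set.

desc(A)\{A}={G,K}; candidates ⊆ {H,J,V}.
size 0: {}; under {} A still reaches {G,H,J,K,V} ∋ G.
size 1: {H}, {J}, {V}; under {H} A still reaches {G,J,K,V} ∋ G.
{J,V}: A⊥G given {J,V} in G with A→· removed — back-door holds.
P(G|do(A)) = Σ_{J,V} P(G|A,J,V)·P(J,V).

P(G|do(A)): backdoor, adjust for {J, V}.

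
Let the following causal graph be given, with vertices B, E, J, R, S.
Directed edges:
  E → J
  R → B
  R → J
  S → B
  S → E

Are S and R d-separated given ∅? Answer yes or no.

Bayes-Ball from S | ∅ reaches {B,E,J}.
R ∉ reach(S|∅) ⇒ S ⊥ R | ∅.

Yes — S ⊥ R | ∅.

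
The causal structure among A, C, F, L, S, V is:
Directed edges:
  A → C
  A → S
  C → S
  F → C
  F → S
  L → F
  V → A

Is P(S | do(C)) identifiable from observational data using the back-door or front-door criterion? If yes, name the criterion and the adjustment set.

P(S|do(C)): backdoor, adjust for {A, F}.

desc(C)\{C}={S}; candidates ⊆ {A,F,L,V}.
size 0: {}; under {} C still reaches {A,F,L,S,V} ∋ S.
size 1: {A}, {F}, {L} …(+1); under {A} C still reaches {F,L,S} ∋ S.
{A,F}: C⊥S given {A,F} in G with C→· removed — back-door holds.
P(S|do(C)) = Σ_{A,F} P(S|C,A,F)·P(A,F).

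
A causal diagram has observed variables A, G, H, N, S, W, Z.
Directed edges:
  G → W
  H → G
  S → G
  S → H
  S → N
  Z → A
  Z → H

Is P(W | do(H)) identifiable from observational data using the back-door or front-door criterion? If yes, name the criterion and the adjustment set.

desc(H)\{H}={G,W}; candidates ⊆ {A,N,S,Z}.
size 0: {}; under {} H still reaches {A,G,N,S,W,Z} ∋ W.
{S}: H⊥W given {S} in G with H→· removed — back-door holds.
P(W|do(H)) = Σ_{S} P(W|H,S)·P(S).

P(W|do(H)): backdoor, adjust for {S}.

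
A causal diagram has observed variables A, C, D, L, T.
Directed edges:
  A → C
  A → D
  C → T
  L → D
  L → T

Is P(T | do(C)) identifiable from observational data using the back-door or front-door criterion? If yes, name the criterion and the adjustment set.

desc(C)\{C}={T}; candidates ⊆ {A,D,L}.
∅: C⊥T given ∅ in G with C→· removed — back-door holds.
P(T|do(C)) = P(T|C) — no adjustment needed.

P(T|do(C)): backdoor, adjust for ∅.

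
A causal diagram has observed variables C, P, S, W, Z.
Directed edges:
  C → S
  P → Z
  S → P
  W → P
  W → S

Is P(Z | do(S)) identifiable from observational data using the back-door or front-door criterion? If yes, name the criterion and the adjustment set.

P(Z|do(S)): backdoor, adjust for {W}.

desc(S)\{S}={P,Z}; candidates ⊆ {C,W}.
size 0: {}; under {} S still reaches {C,P,W,Z} ∋ Z.
{W}: S⊥Z given {W} in G with S→· removed — back-door holds.
P(Z|do(S)) = Σ_{W} P(Z|S,W)·P(W).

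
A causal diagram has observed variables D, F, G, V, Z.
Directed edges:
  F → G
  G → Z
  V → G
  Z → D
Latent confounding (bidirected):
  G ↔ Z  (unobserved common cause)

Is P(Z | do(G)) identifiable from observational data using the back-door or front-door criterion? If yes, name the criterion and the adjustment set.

P(Z|do(G)): not identifiable (no BD/FD set).

desc(G)\{G}={D,Z}; candidates ⊆ {F,V}.
G↔Z: latent back-door arc(s) into G.
size 0: {}; under {} G still reaches {D,F,V,Z} ∋ Z.
size 1: {F}, {V}; under {F} G still reaches {D,V,Z} ∋ Z.
size 2: {F,V}; under {F,V} G still reaches {D,Z} ∋ Z.
G↔Z cannot be blocked by any observed set — no back-door set.
No mediator lies on a directed G→…→Z path.
Neither criterion identifies P(Z|do(G)) in this graph.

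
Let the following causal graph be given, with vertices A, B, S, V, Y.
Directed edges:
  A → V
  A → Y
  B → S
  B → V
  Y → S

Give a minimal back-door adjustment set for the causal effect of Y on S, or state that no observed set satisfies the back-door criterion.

Y→S: minimal back-door set ∅.

desc(Y)\{Y}={S}; candidates ⊆ {A,B,V}.
∅: Y⊥S given ∅ in G with Y→· removed — back-door holds.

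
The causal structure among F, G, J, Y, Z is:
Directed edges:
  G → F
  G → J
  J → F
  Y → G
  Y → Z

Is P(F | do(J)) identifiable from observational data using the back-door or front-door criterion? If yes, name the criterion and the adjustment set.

desc(J)\{J}={F}; candidates ⊆ {G,Y,Z}.
size 0: {}; under {} J still reaches {F,G,Y,Z} ∋ F.
{G}: J⊥F given {G} in G with J→· removed — back-door holds.
P(F|do(J)) = Σ_{G} P(F|J,G)·P(G).

P(F|do(J)): backdoor, adjust for {G}.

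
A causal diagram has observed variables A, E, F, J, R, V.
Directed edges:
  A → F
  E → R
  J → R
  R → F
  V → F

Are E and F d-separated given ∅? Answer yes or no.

Bayes-Ball from E | ∅ reaches {F,R}.
F ∈ reach(E|∅) ⇒ E ⊥̸ F | ∅.

No — E and F are d-connected given ∅.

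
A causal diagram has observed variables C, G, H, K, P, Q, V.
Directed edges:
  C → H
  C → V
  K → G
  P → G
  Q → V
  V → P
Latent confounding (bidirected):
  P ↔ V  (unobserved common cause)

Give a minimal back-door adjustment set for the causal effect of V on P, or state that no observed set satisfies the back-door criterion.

V→P: no observed back-door set.

desc(V)\{V}={G,P}; candidates ⊆ {C,H,K,Q}.
V↔P: latent back-door arc(s) into V.
size 0: {}; under {} V still reaches {C,G,H,P,Q} ∋ P.
size 1: {C}, {H}, {K} …(+1); under {C} V still reaches {G,P,Q} ∋ P.
size 2: {C,H}, {C,K}, {C,Q} …(+3); under {C,H} V still reaches {G,P,Q} ∋ P.
V↔P cannot be blocked by any observed set — no back-door set.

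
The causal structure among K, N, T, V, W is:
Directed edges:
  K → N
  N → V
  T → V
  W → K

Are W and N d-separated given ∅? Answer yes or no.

No — W and N are d-connected given ∅.

Bayes-Ball from W | ∅ reaches {K,N,V}.
N ∈ reach(W|∅) ⇒ W ⊥̸ N | ∅.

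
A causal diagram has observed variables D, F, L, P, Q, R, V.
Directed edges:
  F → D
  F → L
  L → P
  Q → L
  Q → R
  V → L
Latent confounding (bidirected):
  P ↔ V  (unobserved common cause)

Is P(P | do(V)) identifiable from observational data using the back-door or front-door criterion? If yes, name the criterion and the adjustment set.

P(P|do(V)): frontdoor, adjust for {L}.

desc(V)\{V}={L,P}; candidates ⊆ {D,F,Q,R}.
V↔P: latent back-door arc(s) into V.
size 0: {}; under {} V still reaches {P} ∋ P.
size 1: {D}, {F}, {Q} …(+1); under {D} V still reaches {P} ∋ P.
size 2: {D,F}, {D,Q}, {D,R} …(+3); under {D,F} V still reaches {P} ∋ P.
V↔P cannot be blocked by any observed set — no back-door set.
{L}: (i) intercepts every directed V→P path; (ii) no back-door V→{L}; (iii) {V} blocks every back-door {L}→P. Front-door holds.
P(P|do(V)) = Σ_{L} P(L|V) Σ_{V'} P(P|L,V')P(V').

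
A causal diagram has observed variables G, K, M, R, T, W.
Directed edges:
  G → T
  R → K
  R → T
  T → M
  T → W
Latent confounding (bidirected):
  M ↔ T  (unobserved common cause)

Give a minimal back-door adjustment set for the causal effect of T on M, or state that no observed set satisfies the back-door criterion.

T→M: no observed back-door set.

desc(T)\{T}={M,W}; candidates ⊆ {G,K,R}.
T↔M: latent back-door arc(s) into T.
size 0: {}; under {} T still reaches {G,K,M,R} ∋ M.
size 1: {G}, {K}, {R}; under {G} T still reaches {K,M,R} ∋ M.
size 2: {G,K}, {G,R}, {K,R}; under {G,K} T still reaches {M,R} ∋ M.
T↔M cannot be blocked by any observed set — no back-door set.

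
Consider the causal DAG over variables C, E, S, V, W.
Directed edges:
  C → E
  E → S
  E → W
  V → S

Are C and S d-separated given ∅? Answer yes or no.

No — C and S are d-connected given ∅.

Bayes-Ball from C | ∅ reaches {E,S,W}.
S ∈ reach(C|∅) ⇒ C ⊥̸ S | ∅.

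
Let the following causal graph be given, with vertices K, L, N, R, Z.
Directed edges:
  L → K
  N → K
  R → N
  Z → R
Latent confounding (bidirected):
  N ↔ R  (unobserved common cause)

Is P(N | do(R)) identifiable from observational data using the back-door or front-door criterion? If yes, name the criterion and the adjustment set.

P(N|do(R)): not identifiable (no BD/FD set).

desc(R)\{R}={K,N}; candidates ⊆ {L,Z}.
R↔N: latent back-door arc(s) into R.
size 0: {}; under {} R still reaches {K,N,Z} ∋ N.
size 1: {L}, {Z}; under {L} R still reaches {K,N,Z} ∋ N.
size 2: {L,Z}; under {L,Z} R still reaches {K,N} ∋ N.
R↔N cannot be blocked by any observed set — no back-door set.
No mediator lies on a directed R→…→N path.
Neither criterion identifies P(N|do(R)) in this graph.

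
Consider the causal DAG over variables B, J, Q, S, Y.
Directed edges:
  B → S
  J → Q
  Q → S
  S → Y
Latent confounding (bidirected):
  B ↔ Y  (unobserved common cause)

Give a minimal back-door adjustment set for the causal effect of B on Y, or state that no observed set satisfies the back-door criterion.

desc(B)\{B}={S,Y}; candidates ⊆ {J,Q}.
B↔Y: latent back-door arc(s) into B.
size 0: {}; under {} B still reaches {Y} ∋ Y.
size 1: {J}, {Q}; under {J} B still reaches {Y} ∋ Y.
size 2: {J,Q}; under {J,Q} B still reaches {Y} ∋ Y.
B↔Y cannot be blocked by any observed set — no back-door set.

B→Y: no observed back-door set.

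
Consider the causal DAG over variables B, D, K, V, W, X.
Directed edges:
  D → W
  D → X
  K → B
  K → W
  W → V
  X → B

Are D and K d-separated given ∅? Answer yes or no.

Bayes-Ball from D | ∅ reaches {B,V,W,X}.
K ∉ reach(D|∅) ⇒ D ⊥ K | ∅.

Yes — D ⊥ K | ∅.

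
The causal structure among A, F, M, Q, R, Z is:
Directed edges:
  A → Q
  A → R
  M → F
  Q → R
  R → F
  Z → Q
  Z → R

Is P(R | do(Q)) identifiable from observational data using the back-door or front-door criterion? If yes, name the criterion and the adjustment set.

desc(Q)\{Q}={F,R}; candidates ⊆ {A,M,Z}.
size 0: {}; under {} Q still reaches {A,F,R,Z} ∋ R.
size 1: {A}, {M}, {Z}; under {A} Q still reaches {F,R,Z} ∋ R.
{A,Z}: Q⊥R given {A,Z} in G with Q→· removed — back-door holds.
P(R|do(Q)) = Σ_{A,Z} P(R|Q,A,Z)·P(A,Z).

P(R|do(Q)): backdoor, adjust for {A, Z}.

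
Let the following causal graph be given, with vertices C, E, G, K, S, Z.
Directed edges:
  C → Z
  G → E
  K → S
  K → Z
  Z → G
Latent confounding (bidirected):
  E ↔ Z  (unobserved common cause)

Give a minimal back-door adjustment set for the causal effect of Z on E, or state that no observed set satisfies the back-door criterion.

desc(Z)\{Z}={E,G}; candidates ⊆ {C,K,S}.
Z↔E: latent back-door arc(s) into Z.
size 0: {}; under {} Z still reaches {C,E,K,S} ∋ E.
size 1: {C}, {K}, {S}; under {C} Z still reaches {E,K,S} ∋ E.
size 2: {C,K}, {C,S}, {K,S}; under {C,K} Z still reaches {E} ∋ E.
Z↔E cannot be blocked by any observed set — no back-door set.

Z→E: no observed back-door set.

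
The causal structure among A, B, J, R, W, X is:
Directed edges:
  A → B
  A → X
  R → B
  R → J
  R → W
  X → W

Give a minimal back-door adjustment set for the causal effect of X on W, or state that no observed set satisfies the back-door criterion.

desc(X)\{X}={W}; candidates ⊆ {A,B,J,R}.
∅: X⊥W given ∅ in G with X→· removed — back-door holds.

X→W: minimal back-door set ∅.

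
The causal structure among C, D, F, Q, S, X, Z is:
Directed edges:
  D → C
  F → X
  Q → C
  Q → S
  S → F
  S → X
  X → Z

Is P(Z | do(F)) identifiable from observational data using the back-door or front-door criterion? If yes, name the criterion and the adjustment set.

P(Z|do(F)): backdoor, adjust for {S}.

desc(F)\{F}={X,Z}; candidates ⊆ {C,D,Q,S}.
size 0: {}; under {} F still reaches {C,Q,S,X,Z} ∋ Z.
{S}: F⊥Z given {S} in G with F→· removed — back-door holds.
P(Z|do(F)) = Σ_{S} P(Z|F,S)·P(S).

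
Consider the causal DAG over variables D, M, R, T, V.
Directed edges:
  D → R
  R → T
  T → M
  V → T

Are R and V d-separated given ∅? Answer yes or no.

Yes — R ⊥ V | ∅.

Bayes-Ball from R | ∅ reaches {D,M,T}.
V ∉ reach(R|∅) ⇒ R ⊥ V | ∅.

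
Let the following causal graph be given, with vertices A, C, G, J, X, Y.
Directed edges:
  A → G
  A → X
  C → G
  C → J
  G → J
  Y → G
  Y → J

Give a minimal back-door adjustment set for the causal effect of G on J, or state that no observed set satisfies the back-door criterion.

desc(G)\{G}={J}; candidates ⊆ {A,C,X,Y}.
size 0: {}; under {} G still reaches {A,C,J,X,Y} ∋ J.
size 1: {A}, {C}, {X} …(+1); under {A} G still reaches {C,J,Y} ∋ J.
{C,Y}: G⊥J given {C,Y} in G with G→· removed — back-door holds.

G→J: minimal back-door set {C, Y}.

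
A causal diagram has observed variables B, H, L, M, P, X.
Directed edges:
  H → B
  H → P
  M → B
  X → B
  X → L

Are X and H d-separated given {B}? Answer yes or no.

No — X and H are d-connected given {B}.

Bayes-Ball from X | {B} reaches {H,L,M,P}.
H ∈ reach(X|{B}) ⇒ X ⊥̸ H | {B}.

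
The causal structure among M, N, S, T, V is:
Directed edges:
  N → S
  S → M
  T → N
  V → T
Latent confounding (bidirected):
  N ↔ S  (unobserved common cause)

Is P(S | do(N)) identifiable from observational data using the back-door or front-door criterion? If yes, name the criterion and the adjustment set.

desc(N)\{N}={M,S}; candidates ⊆ {T,V}.
N↔S: latent back-door arc(s) into N.
size 0: {}; under {} N still reaches {M,S,T,V} ∋ S.
size 1: {T}, {V}; under {T} N still reaches {M,S} ∋ S.
size 2: {T,V}; under {T,V} N still reaches {M,S} ∋ S.
N↔S cannot be blocked by any observed set — no back-door set.
No mediator lies on a directed N→…→S path.
Neither criterion identifies P(S|do(N)) in this graph.

P(S|do(N)): not identifiable (no BD/FD set).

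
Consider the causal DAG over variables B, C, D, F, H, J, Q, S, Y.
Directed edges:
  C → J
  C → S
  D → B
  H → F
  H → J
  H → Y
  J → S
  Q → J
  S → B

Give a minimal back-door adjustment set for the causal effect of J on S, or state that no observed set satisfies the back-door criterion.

desc(J)\{J}={B,S}; candidates ⊆ {C,D,F,H,Q,Y}.
size 0: {}; under {} J still reaches {B,C,F,H,Q,S,Y} ∋ S.
{C}: J⊥S given {C} in G with J→· removed — back-door holds.

J→S: minimal back-door set {C}.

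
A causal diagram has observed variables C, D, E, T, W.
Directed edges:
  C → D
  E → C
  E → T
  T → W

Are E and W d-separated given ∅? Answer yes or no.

No — E and W are d-connected given ∅.

Bayes-Ball from E | ∅ reaches {C,D,T,W}.
W ∈ reach(E|∅) ⇒ E ⊥̸ W | ∅.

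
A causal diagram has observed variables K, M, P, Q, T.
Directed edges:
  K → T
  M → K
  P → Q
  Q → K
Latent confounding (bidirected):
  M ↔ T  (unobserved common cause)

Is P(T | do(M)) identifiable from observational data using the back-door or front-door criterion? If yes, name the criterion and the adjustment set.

P(T|do(M)): frontdoor, adjust for {K}.

desc(M)\{M}={K,T}; candidates ⊆ {P,Q}.
M↔T: latent back-door arc(s) into M.
size 0: {}; under {} M still reaches {T} ∋ T.
size 1: {P}, {Q}; under {P} M still reaches {T} ∋ T.
size 2: {P,Q}; under {P,Q} M still reaches {T} ∋ T.
M↔T cannot be blocked by any observed set — no back-door set.
{K}: (i) intercepts every directed M→T path; (ii) no back-door M→{K}; (iii) {M} blocks every back-door {K}→T. Front-door holds.
P(T|do(M)) = Σ_{K} P(K|M) Σ_{M'} P(T|K,M')P(M').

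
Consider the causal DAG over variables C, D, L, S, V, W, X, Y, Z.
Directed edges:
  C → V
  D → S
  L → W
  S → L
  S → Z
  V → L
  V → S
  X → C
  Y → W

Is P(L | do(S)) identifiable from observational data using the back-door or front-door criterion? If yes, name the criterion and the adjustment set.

desc(S)\{S}={L,W,Z}; candidates ⊆ {C,D,V,X,Y}.
size 0: {}; under {} S still reaches {C,D,L,V,W,X} ∋ L.
{V}: S⊥L given {V} in G with S→· removed — back-door holds.
P(L|do(S)) = Σ_{V} P(L|S,V)·P(V).

P(L|do(S)): backdoor, adjust for {V}.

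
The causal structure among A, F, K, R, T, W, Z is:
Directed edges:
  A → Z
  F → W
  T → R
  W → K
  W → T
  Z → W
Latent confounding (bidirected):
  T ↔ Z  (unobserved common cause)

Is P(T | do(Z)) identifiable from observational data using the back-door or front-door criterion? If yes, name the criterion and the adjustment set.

P(T|do(Z)): frontdoor, adjust for {W}.

desc(Z)\{Z}={K,R,T,W}; candidates ⊆ {A,F}.
Z↔T: latent back-door arc(s) into Z.
size 0: {}; under {} Z still reaches {A,R,T} ∋ T.
size 1: {A}, {F}; under {A} Z still reaches {R,T} ∋ T.
size 2: {A,F}; under {A,F} Z still reaches {R,T} ∋ T.
Z↔T cannot be blocked by any observed set — no back-door set.
{W}: (i) intercepts every directed Z→T path; (ii) no back-door Z→{W}; (iii) {Z} blocks every back-door {W}→T. Front-door holds.
P(T|do(Z)) = Σ_{W} P(W|Z) Σ_{Z'} P(T|W,Z')P(Z').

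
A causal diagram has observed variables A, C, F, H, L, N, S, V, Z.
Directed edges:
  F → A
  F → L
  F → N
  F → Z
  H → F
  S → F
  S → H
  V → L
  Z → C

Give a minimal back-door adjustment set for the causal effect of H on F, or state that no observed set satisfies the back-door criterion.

H→F: minimal back-door set {S}.

desc(H)\{H}={A,C,F,L,N,Z}; candidates ⊆ {S,V}.
size 0: {}; under {} H still reaches {A,C,F,L,N,S,Z} ∋ F.
{S}: H⊥F given {S} in G with H→· removed — back-door holds.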